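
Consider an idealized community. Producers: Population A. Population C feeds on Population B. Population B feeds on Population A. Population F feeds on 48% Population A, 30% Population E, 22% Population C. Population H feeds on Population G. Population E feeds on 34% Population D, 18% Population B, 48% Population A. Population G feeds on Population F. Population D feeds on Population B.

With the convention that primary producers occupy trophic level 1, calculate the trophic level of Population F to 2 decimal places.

Population B: 1 + 1 = 2
Population C: 1 + 2 = 3
Population D: 1 + 2 = 3
Population E: 1 + (0.34×3 + 0.18×2 + 0.48×1) = 2.86
Population F: 1 + (0.48×1 + 0.3×2.86 + 0.22×3) = 2.998
Population G: 1 + 2.998 = 3.998
Population H: 1 + 3.998 = 4.998

3.00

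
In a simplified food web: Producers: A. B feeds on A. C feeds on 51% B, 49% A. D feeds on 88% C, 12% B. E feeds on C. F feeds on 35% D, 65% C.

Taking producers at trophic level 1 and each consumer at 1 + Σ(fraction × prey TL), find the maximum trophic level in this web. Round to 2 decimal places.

3.84

B: 1 + 1 = 2
C: 1 + (0.51×2 + 0.49×1) = 2.51
D: 1 + (0.88×2.51 + 0.12×2) = 3.4488
E: 1 + 2.51 = 3.51
F: 1 + (0.35×3.4488 + 0.65×2.51) = 3.83858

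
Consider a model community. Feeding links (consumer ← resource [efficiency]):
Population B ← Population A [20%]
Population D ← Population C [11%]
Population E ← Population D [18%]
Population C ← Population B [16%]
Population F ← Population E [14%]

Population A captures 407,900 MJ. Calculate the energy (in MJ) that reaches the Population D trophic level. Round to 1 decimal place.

Population B: 407900 × 0.2 = 81580 MJ
Population C: 81580 × 0.16 = 13052.8 MJ
Population D: 13052.8 × 0.11 = 1435.808 MJ

1435.8 MJ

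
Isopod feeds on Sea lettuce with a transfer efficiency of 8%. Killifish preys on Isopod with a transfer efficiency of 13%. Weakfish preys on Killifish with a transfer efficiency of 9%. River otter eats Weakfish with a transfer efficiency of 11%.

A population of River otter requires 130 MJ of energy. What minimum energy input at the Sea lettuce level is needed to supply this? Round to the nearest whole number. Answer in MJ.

1262626 MJ

Cumulative transfer efficiency: 0.08 × 0.13 × 0.09 × 0.11 = 0.00010296
Sea lettuce energy = 130 / 0.00010296 = 1262626 MJ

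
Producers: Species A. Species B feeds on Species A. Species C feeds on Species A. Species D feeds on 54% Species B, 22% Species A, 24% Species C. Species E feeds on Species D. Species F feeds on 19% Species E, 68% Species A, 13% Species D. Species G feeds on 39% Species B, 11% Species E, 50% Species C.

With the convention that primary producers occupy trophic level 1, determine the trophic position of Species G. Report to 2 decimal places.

Species B: 1 + 1 = 2
Species C: 1 + 1 = 2
Species D: 1 + (0.54×2 + 0.22×1 + 0.24×2) = 2.78
Species E: 1 + 2.78 = 3.78
Species F: 1 + (0.19×3.78 + 0.68×1 + 0.13×2.78) = 2.7596
Species G: 1 + (0.39×2 + 0.11×3.78 + 0.5×2) = 3.1958

3.20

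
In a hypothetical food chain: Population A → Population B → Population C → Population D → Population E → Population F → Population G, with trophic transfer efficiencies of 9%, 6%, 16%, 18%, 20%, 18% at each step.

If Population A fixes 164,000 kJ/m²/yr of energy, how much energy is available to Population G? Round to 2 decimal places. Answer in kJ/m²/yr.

Population B: 164000 × 0.09 = 14760 kJ/m²/yr
Population C: 14760 × 0.06 = 885.6 kJ/m²/yr
Population D: 885.6 × 0.16 = 141.696 kJ/m²/yr
Population E: 141.696 × 0.18 = 25.50528 kJ/m²/yr
Population F: 25.50528 × 0.2 = 5.101056 kJ/m²/yr
Population G: 5.101056 × 0.18 = 0.91819008 kJ/m²/yr

0.92 kJ/m²/yr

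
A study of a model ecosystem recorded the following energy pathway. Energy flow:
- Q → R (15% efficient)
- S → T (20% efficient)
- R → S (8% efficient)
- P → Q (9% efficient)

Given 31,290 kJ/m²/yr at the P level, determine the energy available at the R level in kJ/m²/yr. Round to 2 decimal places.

Q: 31290 × 0.09 = 2816.1 kJ/m²/yr
R: 2816.1 × 0.15 = 422.415 kJ/m²/yr

422.42 kJ/m²/yr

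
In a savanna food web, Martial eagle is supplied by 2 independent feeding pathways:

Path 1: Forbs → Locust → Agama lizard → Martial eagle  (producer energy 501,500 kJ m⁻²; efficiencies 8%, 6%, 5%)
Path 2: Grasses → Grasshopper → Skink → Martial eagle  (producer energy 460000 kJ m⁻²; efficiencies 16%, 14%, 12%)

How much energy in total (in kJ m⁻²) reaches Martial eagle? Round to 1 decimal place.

1356.8 kJ m⁻²

Path 1: 501500 × 0.08 × 0.06 × 0.05 = 120.36 kJ m⁻²
Path 2: 460000 × 0.16 × 0.14 × 0.12 = 1236.48 kJ m⁻²
Total at Martial eagle: 120.36 + 1236.48 = 1356.84 kJ m⁻²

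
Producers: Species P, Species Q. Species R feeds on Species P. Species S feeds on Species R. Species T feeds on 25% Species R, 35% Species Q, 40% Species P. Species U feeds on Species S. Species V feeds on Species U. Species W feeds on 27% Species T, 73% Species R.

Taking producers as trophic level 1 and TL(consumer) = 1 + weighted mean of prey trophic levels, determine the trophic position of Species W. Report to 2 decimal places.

3.07

Species R: 1 + 1 = 2
Species S: 1 + 2 = 3
Species T: 1 + (0.25×2 + 0.35×1 + 0.4×1) = 2.25
Species U: 1 + 3 = 4
Species V: 1 + 4 = 5
Species W: 1 + (0.27×2.25 + 0.73×2) = 3.0675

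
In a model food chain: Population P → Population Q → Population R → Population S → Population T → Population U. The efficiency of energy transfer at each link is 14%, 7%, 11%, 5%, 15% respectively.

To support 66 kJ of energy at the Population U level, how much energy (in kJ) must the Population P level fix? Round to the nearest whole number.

Cumulative transfer efficiency: 0.14 × 0.07 × 0.11 × 0.05 × 0.15 = 0.000008085
Population P energy = 66 / 0.000008085 = 8163265 kJ

8163265 kJ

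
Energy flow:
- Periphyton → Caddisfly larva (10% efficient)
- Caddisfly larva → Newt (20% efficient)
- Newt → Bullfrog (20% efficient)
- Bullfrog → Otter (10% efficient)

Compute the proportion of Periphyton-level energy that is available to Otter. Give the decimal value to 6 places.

Product of link efficiencies: 0.1 × 0.2 × 0.2 × 0.1 = 0.0004

0.000400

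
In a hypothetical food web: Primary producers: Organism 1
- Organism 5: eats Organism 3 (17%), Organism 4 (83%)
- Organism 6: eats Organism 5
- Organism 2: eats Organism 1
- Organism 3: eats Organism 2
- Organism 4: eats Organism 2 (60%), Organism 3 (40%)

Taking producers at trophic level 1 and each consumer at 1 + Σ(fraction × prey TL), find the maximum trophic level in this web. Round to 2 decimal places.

Organism 2: 1 + 1 = 2
Organism 3: 1 + 2 = 3
Organism 4: 1 + (0.6×2 + 0.4×3) = 3.4
Organism 5: 1 + (0.17×3 + 0.83×3.4) = 4.332
Organism 6: 1 + 4.332 = 5.332

5.33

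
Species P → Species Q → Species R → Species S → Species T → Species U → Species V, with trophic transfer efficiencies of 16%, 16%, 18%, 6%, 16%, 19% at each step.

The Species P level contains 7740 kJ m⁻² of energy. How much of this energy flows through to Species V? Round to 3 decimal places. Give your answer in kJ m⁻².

Species Q: 7740 × 0.16 = 1238.4 kJ m⁻²
Species R: 1238.4 × 0.16 = 198.144 kJ m⁻²
Species S: 198.144 × 0.18 = 35.66592 kJ m⁻²
Species T: 35.66592 × 0.06 = 2.1399552 kJ m⁻²
Species U: 2.1399552 × 0.16 = 0.342392832 kJ m⁻²
Species V: 0.342392832 × 0.19 = 0.06505463808 kJ m⁻²

0.065 kJ m⁻²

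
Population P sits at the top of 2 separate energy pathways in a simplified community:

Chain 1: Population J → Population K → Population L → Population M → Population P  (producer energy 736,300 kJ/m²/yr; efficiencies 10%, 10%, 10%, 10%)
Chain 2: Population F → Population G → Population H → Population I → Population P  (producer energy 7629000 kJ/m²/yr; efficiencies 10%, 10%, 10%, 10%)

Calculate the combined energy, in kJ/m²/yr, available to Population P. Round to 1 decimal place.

836.5 kJ/m²/yr

Chain 1: 736300 × 0.1 × 0.1 × 0.1 × 0.1 = 73.63 kJ/m²/yr
Chain 2: 7629000 × 0.1 × 0.1 × 0.1 × 0.1 = 762.9 kJ/m²/yr
Total at Population P: 73.63 + 762.9 = 836.53 kJ/m²/yr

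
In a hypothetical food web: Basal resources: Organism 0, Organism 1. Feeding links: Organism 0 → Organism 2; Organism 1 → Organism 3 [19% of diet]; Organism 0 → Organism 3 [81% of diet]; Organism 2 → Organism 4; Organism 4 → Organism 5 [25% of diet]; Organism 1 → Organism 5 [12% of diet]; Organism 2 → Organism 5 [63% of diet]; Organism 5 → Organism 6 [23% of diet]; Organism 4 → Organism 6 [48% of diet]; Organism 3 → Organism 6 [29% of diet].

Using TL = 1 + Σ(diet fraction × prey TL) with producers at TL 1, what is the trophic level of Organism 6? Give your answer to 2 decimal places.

3.74

Organism 2: 1 + 1 = 2
Organism 3: 1 + (0.19×1 + 0.81×1) = 2
Organism 4: 1 + 2 = 3
Organism 5: 1 + (0.25×3 + 0.12×1 + 0.63×2) = 3.13
Organism 6: 1 + (0.23×3.13 + 0.48×3 + 0.29×2) = 3.7399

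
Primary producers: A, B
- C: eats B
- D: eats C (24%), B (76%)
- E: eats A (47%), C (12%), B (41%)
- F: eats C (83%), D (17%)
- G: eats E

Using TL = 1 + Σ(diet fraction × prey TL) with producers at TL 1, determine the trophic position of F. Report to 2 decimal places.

3.04

C: 1 + 1 = 2
D: 1 + (0.24×2 + 0.76×1) = 2.24
E: 1 + (0.47×1 + 0.12×2 + 0.41×1) = 2.12
F: 1 + (0.83×2 + 0.17×2.24) = 3.0408
G: 1 + 2.12 = 3.12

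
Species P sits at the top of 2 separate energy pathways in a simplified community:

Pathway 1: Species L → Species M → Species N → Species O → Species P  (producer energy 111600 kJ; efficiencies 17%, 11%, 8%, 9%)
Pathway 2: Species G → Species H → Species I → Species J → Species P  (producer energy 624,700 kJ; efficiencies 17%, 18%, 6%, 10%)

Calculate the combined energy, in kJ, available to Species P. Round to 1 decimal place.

Pathway 1: 111600 × 0.17 × 0.11 × 0.08 × 0.09 = 15.025824 kJ
Pathway 2: 624700 × 0.17 × 0.18 × 0.06 × 0.1 = 114.69492 kJ
Total at Species P: 15.025824 + 114.69492 = 129.720744 kJ

129.7 kJ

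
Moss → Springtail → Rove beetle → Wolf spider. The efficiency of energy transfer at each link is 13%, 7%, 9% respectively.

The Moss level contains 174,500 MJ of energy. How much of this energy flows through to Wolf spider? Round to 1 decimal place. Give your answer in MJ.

Springtail: 174500 × 0.13 = 22685 MJ
Rove beetle: 22685 × 0.07 = 1587.95 MJ
Wolf spider: 1587.95 × 0.09 = 142.9155 MJ

142.9 MJ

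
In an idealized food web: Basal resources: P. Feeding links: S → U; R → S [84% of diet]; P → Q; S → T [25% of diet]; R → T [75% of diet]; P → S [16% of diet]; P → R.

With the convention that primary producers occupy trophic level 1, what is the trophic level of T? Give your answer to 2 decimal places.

3.21

Q: 1 + 1 = 2
R: 1 + 1 = 2
S: 1 + (0.16×1 + 0.84×2) = 2.84
T: 1 + (0.75×2 + 0.25×2.84) = 3.21
U: 1 + 2.84 = 3.84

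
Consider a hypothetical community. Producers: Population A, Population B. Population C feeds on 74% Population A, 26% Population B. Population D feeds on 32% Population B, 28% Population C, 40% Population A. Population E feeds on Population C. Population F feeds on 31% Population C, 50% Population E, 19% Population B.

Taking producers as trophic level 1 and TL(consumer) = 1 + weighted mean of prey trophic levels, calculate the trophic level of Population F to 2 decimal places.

Population C: 1 + (0.74×1 + 0.26×1) = 2
Population D: 1 + (0.32×1 + 0.28×2 + 0.4×1) = 2.28
Population E: 1 + 2 = 3
Population F: 1 + (0.31×2 + 0.5×3 + 0.19×1) = 3.31

3.31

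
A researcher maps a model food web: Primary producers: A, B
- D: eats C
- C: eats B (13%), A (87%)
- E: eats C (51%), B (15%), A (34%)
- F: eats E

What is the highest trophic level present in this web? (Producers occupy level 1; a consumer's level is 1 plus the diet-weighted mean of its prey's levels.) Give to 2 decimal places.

C: 1 + (0.13×1 + 0.87×1) = 2
D: 1 + 2 = 3
E: 1 + (0.51×2 + 0.15×1 + 0.34×1) = 2.51
F: 1 + 2.51 = 3.51

3.51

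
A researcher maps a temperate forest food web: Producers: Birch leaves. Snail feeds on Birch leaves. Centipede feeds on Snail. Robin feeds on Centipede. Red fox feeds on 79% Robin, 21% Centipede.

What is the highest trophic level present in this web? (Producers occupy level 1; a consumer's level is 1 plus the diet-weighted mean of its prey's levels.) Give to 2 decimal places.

4.79

Snail: 1 + 1 = 2
Centipede: 1 + 2 = 3
Robin: 1 + 3 = 4
Red fox: 1 + (0.79×4 + 0.21×3) = 4.79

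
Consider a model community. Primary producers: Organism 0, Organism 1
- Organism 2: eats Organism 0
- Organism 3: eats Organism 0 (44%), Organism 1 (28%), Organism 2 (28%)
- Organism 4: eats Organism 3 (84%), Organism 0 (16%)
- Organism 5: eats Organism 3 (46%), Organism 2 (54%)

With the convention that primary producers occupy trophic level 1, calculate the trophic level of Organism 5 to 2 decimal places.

Organism 2: 1 + 1 = 2
Organism 3: 1 + (0.44×1 + 0.28×1 + 0.28×2) = 2.28
Organism 4: 1 + (0.84×2.28 + 0.16×1) = 3.0752
Organism 5: 1 + (0.46×2.28 + 0.54×2) = 3.1288

3.13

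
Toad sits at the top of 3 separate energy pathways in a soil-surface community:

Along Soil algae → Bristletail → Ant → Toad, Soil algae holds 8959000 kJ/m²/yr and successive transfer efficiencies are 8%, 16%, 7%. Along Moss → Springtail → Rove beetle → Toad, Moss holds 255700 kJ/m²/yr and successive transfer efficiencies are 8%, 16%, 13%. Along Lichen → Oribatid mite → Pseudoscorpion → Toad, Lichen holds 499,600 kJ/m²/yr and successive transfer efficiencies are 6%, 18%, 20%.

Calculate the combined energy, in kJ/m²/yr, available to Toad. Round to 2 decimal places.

9531.88 kJ/m²/yr

Via Soil algae: 8959000 × 0.08 × 0.16 × 0.07 = 8027.264 kJ/m²/yr
Via Moss: 255700 × 0.08 × 0.16 × 0.13 = 425.4848 kJ/m²/yr
Via Lichen: 499600 × 0.06 × 0.18 × 0.2 = 1079.136 kJ/m²/yr
Total at Toad: 8027.264 + 425.4848 + 1079.136 = 9531.8848 kJ/m²/yr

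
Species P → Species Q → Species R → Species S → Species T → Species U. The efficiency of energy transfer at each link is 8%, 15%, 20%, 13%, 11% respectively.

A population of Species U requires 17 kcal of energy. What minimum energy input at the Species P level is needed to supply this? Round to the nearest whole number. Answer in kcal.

Cumulative transfer efficiency: 0.08 × 0.15 × 0.2 × 0.13 × 0.11 = 0.00003432
Species P energy = 17 / 0.00003432 = 495338 kcal

495338 kcal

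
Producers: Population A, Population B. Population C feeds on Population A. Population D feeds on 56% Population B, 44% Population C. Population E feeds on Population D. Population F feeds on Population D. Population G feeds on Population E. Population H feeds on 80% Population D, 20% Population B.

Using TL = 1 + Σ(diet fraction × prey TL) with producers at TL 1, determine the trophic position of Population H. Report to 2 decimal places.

3.15

Population C: 1 + 1 = 2
Population D: 1 + (0.56×1 + 0.44×2) = 2.44
Population E: 1 + 2.44 = 3.44
Population F: 1 + 2.44 = 3.44
Population G: 1 + 3.44 = 4.44
Population H: 1 + (0.8×2.44 + 0.2×1) = 3.152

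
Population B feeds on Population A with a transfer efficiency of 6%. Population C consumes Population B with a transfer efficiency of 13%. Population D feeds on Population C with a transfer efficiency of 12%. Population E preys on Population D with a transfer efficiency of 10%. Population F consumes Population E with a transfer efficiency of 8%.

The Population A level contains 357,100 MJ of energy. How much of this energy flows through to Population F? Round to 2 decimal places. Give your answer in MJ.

2.67 MJ

Population B: 357100 × 0.06 = 21426 MJ
Population C: 21426 × 0.13 = 2785.38 MJ
Population D: 2785.38 × 0.12 = 334.2456 MJ
Population E: 334.2456 × 0.1 = 33.42456 MJ
Population F: 33.42456 × 0.08 = 2.6739648 MJ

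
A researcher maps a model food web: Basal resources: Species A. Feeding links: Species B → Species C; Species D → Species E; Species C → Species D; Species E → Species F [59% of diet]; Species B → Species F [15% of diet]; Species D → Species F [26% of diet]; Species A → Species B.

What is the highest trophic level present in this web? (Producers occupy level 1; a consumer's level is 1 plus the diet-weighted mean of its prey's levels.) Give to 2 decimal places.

Species B: 1 + 1 = 2
Species C: 1 + 2 = 3
Species D: 1 + 3 = 4
Species E: 1 + 4 = 5
Species F: 1 + (0.59×5 + 0.26×4 + 0.15×2) = 5.29

5.29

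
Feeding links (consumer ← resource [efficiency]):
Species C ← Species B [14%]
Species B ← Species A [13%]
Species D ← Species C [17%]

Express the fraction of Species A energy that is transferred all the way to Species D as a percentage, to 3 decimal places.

0.309%

Product of link efficiencies: 0.13 × 0.14 × 0.17 = 0.003094
As a percentage: 0.003094 × 100 = 0.309%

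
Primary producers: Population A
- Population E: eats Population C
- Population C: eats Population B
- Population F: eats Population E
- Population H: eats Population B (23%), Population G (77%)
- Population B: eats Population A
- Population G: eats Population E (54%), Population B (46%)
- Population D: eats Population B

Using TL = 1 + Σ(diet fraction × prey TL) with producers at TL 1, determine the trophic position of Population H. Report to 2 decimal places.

4.60

Population B: 1 + 1 = 2
Population C: 1 + 2 = 3
Population D: 1 + 2 = 3
Population E: 1 + 3 = 4
Population F: 1 + 4 = 5
Population G: 1 + (0.54×4 + 0.46×2) = 4.08
Population H: 1 + (0.23×2 + 0.77×4.08) = 4.6016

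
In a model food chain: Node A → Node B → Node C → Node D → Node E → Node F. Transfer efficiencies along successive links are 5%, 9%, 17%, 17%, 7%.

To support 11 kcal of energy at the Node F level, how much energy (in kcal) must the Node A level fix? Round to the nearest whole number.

Cumulative transfer efficiency: 0.05 × 0.09 × 0.17 × 0.17 × 0.07 = 0.0000091035
Node A energy = 11 / 0.0000091035 = 1208326 kcal

1208326 kcal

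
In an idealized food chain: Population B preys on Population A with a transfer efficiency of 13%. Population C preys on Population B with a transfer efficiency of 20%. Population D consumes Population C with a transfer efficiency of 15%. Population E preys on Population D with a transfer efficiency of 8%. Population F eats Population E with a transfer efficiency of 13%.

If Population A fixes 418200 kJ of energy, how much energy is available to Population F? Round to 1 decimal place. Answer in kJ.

17.0 kJ

Population B: 418200 × 0.13 = 54366 kJ
Population C: 54366 × 0.2 = 10873.2 kJ
Population D: 10873.2 × 0.15 = 1630.98 kJ
Population E: 1630.98 × 0.08 = 130.4784 kJ
Population F: 130.4784 × 0.13 = 16.962192 kJ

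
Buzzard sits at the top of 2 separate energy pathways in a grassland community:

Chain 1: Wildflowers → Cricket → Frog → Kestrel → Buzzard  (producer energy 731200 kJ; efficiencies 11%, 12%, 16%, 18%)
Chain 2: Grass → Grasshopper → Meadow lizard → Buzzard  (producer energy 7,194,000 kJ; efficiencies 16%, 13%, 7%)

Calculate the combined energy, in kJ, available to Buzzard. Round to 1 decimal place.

10752.4 kJ

Chain 1: 731200 × 0.11 × 0.12 × 0.16 × 0.18 = 277.972992 kJ
Chain 2: 7194000 × 0.16 × 0.13 × 0.07 = 10474.464 kJ
Total at Buzzard: 277.972992 + 10474.464 = 10752.436992 kJ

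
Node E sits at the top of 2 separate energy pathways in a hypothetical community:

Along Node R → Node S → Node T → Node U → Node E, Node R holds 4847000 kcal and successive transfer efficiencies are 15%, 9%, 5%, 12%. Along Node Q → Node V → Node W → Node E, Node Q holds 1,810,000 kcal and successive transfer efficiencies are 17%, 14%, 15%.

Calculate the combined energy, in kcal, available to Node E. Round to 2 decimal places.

Via Node R: 4847000 × 0.15 × 0.09 × 0.05 × 0.12 = 392.607 kcal
Via Node Q: 1810000 × 0.17 × 0.14 × 0.15 = 6461.7 kcal
Total at Node E: 392.607 + 6461.7 = 6854.307 kcal

6854.31 kcal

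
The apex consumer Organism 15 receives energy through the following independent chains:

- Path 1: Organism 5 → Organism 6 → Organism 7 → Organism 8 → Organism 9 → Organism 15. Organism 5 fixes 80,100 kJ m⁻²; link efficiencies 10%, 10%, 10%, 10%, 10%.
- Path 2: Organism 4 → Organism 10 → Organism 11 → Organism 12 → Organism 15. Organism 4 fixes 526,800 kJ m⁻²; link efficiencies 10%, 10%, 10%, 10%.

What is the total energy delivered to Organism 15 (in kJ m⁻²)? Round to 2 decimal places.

53.48 kJ m⁻²

Path 1: 80100 × 0.1 × 0.1 × 0.1 × 0.1 × 0.1 = 0.801 kJ m⁻²
Path 2: 526800 × 0.1 × 0.1 × 0.1 × 0.1 = 52.68 kJ m⁻²
Total at Organism 15: 0.801 + 52.68 = 53.481 kJ m⁻²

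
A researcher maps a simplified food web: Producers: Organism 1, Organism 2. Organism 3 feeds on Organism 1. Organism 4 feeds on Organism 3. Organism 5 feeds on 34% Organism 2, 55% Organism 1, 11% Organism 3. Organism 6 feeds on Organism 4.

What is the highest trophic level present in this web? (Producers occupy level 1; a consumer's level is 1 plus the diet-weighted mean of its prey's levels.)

4

Organism 3: 1 + 1 = 2
Organism 4: 1 + 2 = 3
Organism 5: 1 + (0.34×1 + 0.55×1 + 0.11×2) = 2.11
Organism 6: 1 + 3 = 4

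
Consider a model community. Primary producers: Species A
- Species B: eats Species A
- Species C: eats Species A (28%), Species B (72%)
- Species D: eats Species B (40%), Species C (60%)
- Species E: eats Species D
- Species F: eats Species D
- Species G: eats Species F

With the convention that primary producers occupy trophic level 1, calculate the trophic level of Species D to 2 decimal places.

3.43

Species B: 1 + 1 = 2
Species C: 1 + (0.28×1 + 0.72×2) = 2.72
Species D: 1 + (0.4×2 + 0.6×2.72) = 3.432
Species E: 1 + 3.432 = 4.432
Species F: 1 + 3.432 = 4.432
Species G: 1 + 4.432 = 5.432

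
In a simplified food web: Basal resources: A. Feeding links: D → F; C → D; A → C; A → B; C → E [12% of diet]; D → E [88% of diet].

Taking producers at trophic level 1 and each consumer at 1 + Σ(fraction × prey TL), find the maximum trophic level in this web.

B: 1 + 1 = 2
C: 1 + 1 = 2
D: 1 + 2 = 3
E: 1 + (0.12×2 + 0.88×3) = 3.88
F: 1 + 3 = 4

4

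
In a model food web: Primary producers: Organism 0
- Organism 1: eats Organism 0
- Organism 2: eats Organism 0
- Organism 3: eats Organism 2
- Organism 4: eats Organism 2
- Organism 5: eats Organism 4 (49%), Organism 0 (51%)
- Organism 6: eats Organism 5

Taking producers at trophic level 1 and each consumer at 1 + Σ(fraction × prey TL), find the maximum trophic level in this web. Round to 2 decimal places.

Organism 1: 1 + 1 = 2
Organism 2: 1 + 1 = 2
Organism 3: 1 + 2 = 3
Organism 4: 1 + 2 = 3
Organism 5: 1 + (0.49×3 + 0.51×1) = 2.98
Organism 6: 1 + 2.98 = 3.98

3.98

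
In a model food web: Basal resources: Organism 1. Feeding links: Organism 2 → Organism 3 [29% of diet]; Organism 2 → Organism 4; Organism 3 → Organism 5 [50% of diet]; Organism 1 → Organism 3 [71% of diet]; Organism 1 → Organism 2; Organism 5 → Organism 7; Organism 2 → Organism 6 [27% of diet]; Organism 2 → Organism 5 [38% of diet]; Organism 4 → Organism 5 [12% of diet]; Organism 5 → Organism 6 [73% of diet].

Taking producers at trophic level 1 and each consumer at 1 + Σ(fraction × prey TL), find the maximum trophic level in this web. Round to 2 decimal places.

Organism 2: 1 + 1 = 2
Organism 3: 1 + (0.29×2 + 0.71×1) = 2.29
Organism 4: 1 + 2 = 3
Organism 5: 1 + (0.5×2.29 + 0.38×2 + 0.12×3) = 3.265
Organism 6: 1 + (0.27×2 + 0.73×3.265) = 3.92345
Organism 7: 1 + 3.265 = 4.265

4.27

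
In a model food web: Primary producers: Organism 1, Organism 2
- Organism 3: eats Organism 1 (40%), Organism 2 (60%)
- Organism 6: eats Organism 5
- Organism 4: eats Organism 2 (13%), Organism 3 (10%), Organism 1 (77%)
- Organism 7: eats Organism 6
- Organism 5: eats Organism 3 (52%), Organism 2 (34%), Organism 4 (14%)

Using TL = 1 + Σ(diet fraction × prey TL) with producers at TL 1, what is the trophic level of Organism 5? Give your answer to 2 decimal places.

2.67

Organism 3: 1 + (0.4×1 + 0.6×1) = 2
Organism 4: 1 + (0.13×1 + 0.1×2 + 0.77×1) = 2.1
Organism 5: 1 + (0.52×2 + 0.34×1 + 0.14×2.1) = 2.674
Organism 6: 1 + 2.674 = 3.674
Organism 7: 1 + 3.674 = 4.674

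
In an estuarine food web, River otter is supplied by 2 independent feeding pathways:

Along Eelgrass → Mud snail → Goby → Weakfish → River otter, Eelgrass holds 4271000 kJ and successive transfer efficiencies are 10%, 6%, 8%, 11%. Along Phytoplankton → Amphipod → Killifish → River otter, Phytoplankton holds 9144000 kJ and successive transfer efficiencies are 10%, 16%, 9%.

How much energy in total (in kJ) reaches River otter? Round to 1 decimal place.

Via Eelgrass: 4271000 × 0.1 × 0.06 × 0.08 × 0.11 = 225.5088 kJ
Via Phytoplankton: 9144000 × 0.1 × 0.16 × 0.09 = 13167.36 kJ
Total at River otter: 225.5088 + 13167.36 = 13392.8688 kJ

13392.9 kJ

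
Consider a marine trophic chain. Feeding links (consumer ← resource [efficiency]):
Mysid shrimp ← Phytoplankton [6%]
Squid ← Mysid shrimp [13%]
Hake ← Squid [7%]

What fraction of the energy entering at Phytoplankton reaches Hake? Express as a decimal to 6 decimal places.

0.000546

Product of link efficiencies: 0.06 × 0.13 × 0.07 = 0.000546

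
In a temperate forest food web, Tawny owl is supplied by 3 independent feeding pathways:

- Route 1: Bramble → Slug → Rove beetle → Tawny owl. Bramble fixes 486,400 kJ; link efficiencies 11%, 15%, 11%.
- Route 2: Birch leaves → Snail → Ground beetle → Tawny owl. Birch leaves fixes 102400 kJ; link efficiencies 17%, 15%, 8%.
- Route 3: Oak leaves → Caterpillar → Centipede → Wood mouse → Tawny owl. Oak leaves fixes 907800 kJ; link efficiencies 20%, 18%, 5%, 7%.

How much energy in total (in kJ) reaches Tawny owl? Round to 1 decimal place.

Route 1: 486400 × 0.11 × 0.15 × 0.11 = 882.816 kJ
Route 2: 102400 × 0.17 × 0.15 × 0.08 = 208.896 kJ
Route 3: 907800 × 0.2 × 0.18 × 0.05 × 0.07 = 114.3828 kJ
Total at Tawny owl: 882.816 + 208.896 + 114.3828 = 1206.0948 kJ

1206.1 kJ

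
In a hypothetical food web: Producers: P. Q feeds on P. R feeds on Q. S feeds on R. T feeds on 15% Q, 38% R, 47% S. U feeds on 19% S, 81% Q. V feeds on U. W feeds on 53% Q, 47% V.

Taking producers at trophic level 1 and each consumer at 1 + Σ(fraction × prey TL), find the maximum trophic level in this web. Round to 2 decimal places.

4.38

Q: 1 + 1 = 2
R: 1 + 2 = 3
S: 1 + 3 = 4
T: 1 + (0.15×2 + 0.38×3 + 0.47×4) = 4.32
U: 1 + (0.19×4 + 0.81×2) = 3.38
V: 1 + 3.38 = 4.38
W: 1 + (0.53×2 + 0.47×4.38) = 4.1186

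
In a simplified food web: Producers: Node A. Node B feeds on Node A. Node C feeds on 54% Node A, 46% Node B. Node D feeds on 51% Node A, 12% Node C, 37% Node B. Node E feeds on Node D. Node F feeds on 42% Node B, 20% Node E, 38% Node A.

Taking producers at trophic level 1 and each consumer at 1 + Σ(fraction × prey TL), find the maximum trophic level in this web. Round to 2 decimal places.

3.55

Node B: 1 + 1 = 2
Node C: 1 + (0.54×1 + 0.46×2) = 2.46
Node D: 1 + (0.51×1 + 0.12×2.46 + 0.37×2) = 2.5452
Node E: 1 + 2.5452 = 3.5452
Node F: 1 + (0.42×2 + 0.2×3.5452 + 0.38×1) = 2.92904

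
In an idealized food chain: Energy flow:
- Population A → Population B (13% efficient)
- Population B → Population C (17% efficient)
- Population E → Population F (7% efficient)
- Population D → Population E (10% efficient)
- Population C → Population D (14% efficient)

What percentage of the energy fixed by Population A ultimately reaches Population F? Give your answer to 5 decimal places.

Product of link efficiencies: 0.13 × 0.17 × 0.14 × 0.1 × 0.07 = 0.000021658
As a percentage: 0.000021658 × 100 = 0.00217%

0.00217%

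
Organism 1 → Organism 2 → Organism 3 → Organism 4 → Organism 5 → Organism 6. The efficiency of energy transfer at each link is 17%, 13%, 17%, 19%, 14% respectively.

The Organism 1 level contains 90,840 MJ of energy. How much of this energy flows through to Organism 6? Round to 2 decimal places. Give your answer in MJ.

Organism 2: 90840 × 0.17 = 15442.8 MJ
Organism 3: 15442.8 × 0.13 = 2007.564 MJ
Organism 4: 2007.564 × 0.17 = 341.28588 MJ
Organism 5: 341.28588 × 0.19 = 64.8443172 MJ
Organism 6: 64.8443172 × 0.14 = 9.078204408 MJ

9.08 MJ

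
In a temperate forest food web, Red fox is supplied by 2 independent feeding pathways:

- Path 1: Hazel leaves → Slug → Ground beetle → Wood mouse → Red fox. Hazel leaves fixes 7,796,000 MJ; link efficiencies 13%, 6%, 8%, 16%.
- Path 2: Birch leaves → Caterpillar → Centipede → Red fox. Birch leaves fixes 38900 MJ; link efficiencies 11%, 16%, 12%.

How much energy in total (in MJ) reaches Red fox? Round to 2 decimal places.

860.51 MJ

Path 1: 7796000 × 0.13 × 0.06 × 0.08 × 0.16 = 778.35264 MJ
Path 2: 38900 × 0.11 × 0.16 × 0.12 = 82.1568 MJ
Total at Red fox: 778.35264 + 82.1568 = 860.50944 MJ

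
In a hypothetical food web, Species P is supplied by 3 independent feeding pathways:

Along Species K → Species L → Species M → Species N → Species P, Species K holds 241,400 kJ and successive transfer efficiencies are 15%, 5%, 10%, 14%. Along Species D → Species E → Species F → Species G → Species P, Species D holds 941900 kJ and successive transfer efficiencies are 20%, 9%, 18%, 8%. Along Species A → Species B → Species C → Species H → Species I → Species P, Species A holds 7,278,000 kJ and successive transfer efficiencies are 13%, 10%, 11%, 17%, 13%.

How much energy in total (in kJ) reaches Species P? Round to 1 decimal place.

Via Species K: 241400 × 0.15 × 0.05 × 0.1 × 0.14 = 25.347 kJ
Via Species D: 941900 × 0.2 × 0.09 × 0.18 × 0.08 = 244.14048 kJ
Via Species A: 7278000 × 0.13 × 0.1 × 0.11 × 0.17 × 0.13 = 230.006634 kJ
Total at Species P: 25.347 + 244.14048 + 230.006634 = 499.494114 kJ

499.5 kJ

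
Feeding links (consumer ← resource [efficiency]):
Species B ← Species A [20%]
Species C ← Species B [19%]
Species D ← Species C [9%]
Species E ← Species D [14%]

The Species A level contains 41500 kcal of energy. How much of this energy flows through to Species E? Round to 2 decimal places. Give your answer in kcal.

19.87 kcal

Species B: 41500 × 0.2 = 8300 kcal
Species C: 8300 × 0.19 = 1577 kcal
Species D: 1577 × 0.09 = 141.93 kcal
Species E: 141.93 × 0.14 = 19.8702 kcal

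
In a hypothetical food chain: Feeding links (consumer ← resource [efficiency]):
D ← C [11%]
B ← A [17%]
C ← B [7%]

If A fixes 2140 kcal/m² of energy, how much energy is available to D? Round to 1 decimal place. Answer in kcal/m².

2.8 kcal/m²

B: 2140 × 0.17 = 363.8 kcal/m²
C: 363.8 × 0.07 = 25.466 kcal/m²
D: 25.466 × 0.11 = 2.80126 kcal/m²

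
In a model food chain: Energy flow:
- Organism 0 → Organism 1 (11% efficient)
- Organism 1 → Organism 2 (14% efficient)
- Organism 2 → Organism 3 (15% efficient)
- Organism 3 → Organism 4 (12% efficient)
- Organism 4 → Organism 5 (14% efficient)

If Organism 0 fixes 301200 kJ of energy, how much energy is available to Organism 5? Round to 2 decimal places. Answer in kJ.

11.69 kJ

Organism 1: 301200 × 0.11 = 33132 kJ
Organism 2: 33132 × 0.14 = 4638.48 kJ
Organism 3: 4638.48 × 0.15 = 695.772 kJ
Organism 4: 695.772 × 0.12 = 83.49264 kJ
Organism 5: 83.49264 × 0.14 = 11.6889696 kJ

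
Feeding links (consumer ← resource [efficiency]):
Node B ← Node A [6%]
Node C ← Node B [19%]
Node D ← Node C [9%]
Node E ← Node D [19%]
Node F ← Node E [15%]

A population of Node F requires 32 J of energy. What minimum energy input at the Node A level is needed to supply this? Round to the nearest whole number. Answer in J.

1094354 J

Cumulative transfer efficiency: 0.06 × 0.19 × 0.09 × 0.19 × 0.15 = 0.000029241
Node A energy = 32 / 0.000029241 = 1094354 J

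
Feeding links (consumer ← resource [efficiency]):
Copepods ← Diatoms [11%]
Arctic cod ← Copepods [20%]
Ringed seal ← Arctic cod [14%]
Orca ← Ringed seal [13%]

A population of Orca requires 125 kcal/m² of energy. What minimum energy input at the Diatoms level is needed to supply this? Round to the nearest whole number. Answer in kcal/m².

312188 kcal/m²

Cumulative transfer efficiency: 0.11 × 0.2 × 0.14 × 0.13 = 0.0004004
Diatoms energy = 125 / 0.0004004 = 312188 kcal/m²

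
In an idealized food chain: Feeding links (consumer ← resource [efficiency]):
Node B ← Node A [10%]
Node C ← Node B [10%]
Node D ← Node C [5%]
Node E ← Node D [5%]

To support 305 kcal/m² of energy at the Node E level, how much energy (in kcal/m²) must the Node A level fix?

Cumulative transfer efficiency: 0.1 × 0.1 × 0.05 × 0.05 = 0.000025
Node A energy = 305 / 0.000025 = 12200000 kcal/m²

12200000 kcal/m²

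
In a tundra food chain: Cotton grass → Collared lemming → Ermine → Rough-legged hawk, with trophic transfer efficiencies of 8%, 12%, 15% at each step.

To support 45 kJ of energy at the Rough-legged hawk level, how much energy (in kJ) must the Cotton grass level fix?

31250 kJ

Cumulative transfer efficiency: 0.08 × 0.12 × 0.15 = 0.00144
Cotton grass energy = 45 / 0.00144 = 31250 kJ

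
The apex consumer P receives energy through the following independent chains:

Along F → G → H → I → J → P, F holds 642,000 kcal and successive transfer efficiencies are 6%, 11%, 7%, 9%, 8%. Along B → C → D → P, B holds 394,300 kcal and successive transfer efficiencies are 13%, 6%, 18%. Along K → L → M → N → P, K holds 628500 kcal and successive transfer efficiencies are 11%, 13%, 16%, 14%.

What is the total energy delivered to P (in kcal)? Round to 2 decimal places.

757.05 kcal

Via F: 642000 × 0.06 × 0.11 × 0.07 × 0.09 × 0.08 = 2.1355488 kcal
Via B: 394300 × 0.13 × 0.06 × 0.18 = 553.5972 kcal
Via K: 628500 × 0.11 × 0.13 × 0.16 × 0.14 = 201.32112 kcal
Total at P: 2.1355488 + 553.5972 + 201.32112 = 757.0538688 kcal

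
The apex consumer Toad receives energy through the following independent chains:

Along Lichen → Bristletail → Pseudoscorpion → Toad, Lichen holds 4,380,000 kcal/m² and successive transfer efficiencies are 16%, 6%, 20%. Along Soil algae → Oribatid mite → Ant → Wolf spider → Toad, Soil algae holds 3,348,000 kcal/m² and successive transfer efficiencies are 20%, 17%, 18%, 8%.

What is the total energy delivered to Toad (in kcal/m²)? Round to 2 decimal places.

Via Lichen: 4380000 × 0.16 × 0.06 × 0.2 = 8409.6 kcal/m²
Via Soil algae: 3348000 × 0.2 × 0.17 × 0.18 × 0.08 = 1639.1808 kcal/m²
Total at Toad: 8409.6 + 1639.1808 = 10048.7808 kcal/m²

10048.78 kcal/m²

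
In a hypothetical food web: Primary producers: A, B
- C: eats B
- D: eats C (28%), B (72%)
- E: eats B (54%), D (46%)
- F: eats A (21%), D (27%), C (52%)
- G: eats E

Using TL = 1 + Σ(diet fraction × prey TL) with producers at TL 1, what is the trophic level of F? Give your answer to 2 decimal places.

C: 1 + 1 = 2
D: 1 + (0.28×2 + 0.72×1) = 2.28
E: 1 + (0.54×1 + 0.46×2.28) = 2.5888
F: 1 + (0.21×1 + 0.27×2.28 + 0.52×2) = 2.8656
G: 1 + 2.5888 = 3.5888

2.87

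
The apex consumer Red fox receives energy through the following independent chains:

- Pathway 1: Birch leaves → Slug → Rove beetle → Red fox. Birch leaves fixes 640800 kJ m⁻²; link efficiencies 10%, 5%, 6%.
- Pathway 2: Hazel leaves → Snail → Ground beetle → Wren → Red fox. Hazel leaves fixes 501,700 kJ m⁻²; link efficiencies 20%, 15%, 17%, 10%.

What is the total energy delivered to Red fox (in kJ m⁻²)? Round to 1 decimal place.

Pathway 1: 640800 × 0.1 × 0.05 × 0.06 = 192.24 kJ m⁻²
Pathway 2: 501700 × 0.2 × 0.15 × 0.17 × 0.1 = 255.867 kJ m⁻²
Total at Red fox: 192.24 + 255.867 = 448.107 kJ m⁻²

448.1 kJ m⁻²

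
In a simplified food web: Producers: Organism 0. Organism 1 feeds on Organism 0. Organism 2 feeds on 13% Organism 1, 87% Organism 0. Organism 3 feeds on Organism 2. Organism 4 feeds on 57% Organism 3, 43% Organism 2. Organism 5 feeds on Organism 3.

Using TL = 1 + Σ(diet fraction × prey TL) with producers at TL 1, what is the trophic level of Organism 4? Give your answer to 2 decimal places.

3.70

Organism 1: 1 + 1 = 2
Organism 2: 1 + (0.13×2 + 0.87×1) = 2.13
Organism 3: 1 + 2.13 = 3.13
Organism 4: 1 + (0.57×3.13 + 0.43×2.13) = 3.7
Organism 5: 1 + 3.13 = 4.13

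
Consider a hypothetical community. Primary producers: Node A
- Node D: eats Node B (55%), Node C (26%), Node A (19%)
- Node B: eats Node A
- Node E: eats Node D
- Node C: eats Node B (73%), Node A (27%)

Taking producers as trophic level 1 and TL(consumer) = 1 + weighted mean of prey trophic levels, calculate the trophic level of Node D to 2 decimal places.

3.00

Node B: 1 + 1 = 2
Node C: 1 + (0.73×2 + 0.27×1) = 2.73
Node D: 1 + (0.55×2 + 0.26×2.73 + 0.19×1) = 2.9998
Node E: 1 + 2.9998 = 3.9998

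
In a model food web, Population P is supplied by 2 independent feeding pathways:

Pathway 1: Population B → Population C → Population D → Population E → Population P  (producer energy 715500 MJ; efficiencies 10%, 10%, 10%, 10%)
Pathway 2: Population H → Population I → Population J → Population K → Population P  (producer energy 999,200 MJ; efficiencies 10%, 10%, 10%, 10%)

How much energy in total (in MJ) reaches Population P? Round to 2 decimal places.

171.47 MJ

Pathway 1: 715500 × 0.1 × 0.1 × 0.1 × 0.1 = 71.55 MJ
Pathway 2: 999200 × 0.1 × 0.1 × 0.1 × 0.1 = 99.92 MJ
Total at Population P: 71.55 + 99.92 = 171.47 MJ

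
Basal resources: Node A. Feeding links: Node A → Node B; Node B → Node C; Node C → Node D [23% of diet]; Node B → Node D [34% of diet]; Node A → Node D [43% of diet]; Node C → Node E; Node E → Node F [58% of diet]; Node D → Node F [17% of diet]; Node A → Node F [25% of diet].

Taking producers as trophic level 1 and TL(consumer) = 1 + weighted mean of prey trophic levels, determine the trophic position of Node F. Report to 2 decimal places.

4.05

Node B: 1 + 1 = 2
Node C: 1 + 2 = 3
Node D: 1 + (0.23×3 + 0.34×2 + 0.43×1) = 2.8
Node E: 1 + 3 = 4
Node F: 1 + (0.58×4 + 0.17×2.8 + 0.25×1) = 4.046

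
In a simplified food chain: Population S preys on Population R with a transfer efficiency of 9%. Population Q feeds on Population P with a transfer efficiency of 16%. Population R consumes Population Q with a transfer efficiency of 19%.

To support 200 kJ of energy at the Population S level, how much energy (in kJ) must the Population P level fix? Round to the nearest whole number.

73099 kJ

Cumulative transfer efficiency: 0.16 × 0.19 × 0.09 = 0.002736
Population P energy = 200 / 0.002736 = 73099 kJ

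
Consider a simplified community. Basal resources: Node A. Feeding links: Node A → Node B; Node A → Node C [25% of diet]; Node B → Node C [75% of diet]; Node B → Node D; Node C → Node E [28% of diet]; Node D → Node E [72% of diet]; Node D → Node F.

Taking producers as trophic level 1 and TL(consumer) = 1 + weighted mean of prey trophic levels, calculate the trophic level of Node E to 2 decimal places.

Node B: 1 + 1 = 2
Node C: 1 + (0.25×1 + 0.75×2) = 2.75
Node D: 1 + 2 = 3
Node E: 1 + (0.28×2.75 + 0.72×3) = 3.93
Node F: 1 + 3 = 4

3.93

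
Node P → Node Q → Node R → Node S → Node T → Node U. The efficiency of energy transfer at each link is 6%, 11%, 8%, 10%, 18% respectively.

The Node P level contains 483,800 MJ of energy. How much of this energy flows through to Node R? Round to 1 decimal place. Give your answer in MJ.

Node Q: 483800 × 0.06 = 29028 MJ
Node R: 29028 × 0.11 = 3193.08 MJ

3193.1 MJ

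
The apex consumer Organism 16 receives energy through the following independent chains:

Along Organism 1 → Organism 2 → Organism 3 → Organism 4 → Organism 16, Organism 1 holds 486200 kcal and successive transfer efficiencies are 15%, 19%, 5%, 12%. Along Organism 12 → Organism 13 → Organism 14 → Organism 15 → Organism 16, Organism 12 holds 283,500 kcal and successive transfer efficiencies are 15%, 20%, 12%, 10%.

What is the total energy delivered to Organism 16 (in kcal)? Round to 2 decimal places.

185.20 kcal

Via Organism 1: 486200 × 0.15 × 0.19 × 0.05 × 0.12 = 83.1402 kcal
Via Organism 12: 283500 × 0.15 × 0.2 × 0.12 × 0.1 = 102.06 kcal
Total at Organism 16: 83.1402 + 102.06 = 185.2002 kcal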